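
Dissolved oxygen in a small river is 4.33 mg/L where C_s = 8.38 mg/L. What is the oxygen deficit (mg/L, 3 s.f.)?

D ≈ 4.05 mg/L

D = C_s − C = 8.38 − 4.33 = 4.05 mg/L.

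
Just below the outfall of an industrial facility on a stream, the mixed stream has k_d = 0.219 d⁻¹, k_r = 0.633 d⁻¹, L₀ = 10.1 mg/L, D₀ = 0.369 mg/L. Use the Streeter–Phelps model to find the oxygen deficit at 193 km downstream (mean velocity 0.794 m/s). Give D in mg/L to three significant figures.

D ≈ 2.05 mg/L

Travel time t = x/v = 193 km / (0.794 m/s) = 193000 m / 0.794 m/s = 243100 s = 2.813 d.
k_d L₀/(k_r−k_d) = 0.219×10.1/(0.633−0.219) = 2.212/0.4140 = 5.343 mg/L.
e^(−k_d t) = e^(−0.219×2.813) = 0.5400; e^(−k_r t) = e^(−0.633×2.813) = 0.1685.
D = 5.343 × (0.5400 − 0.1685) + 0.369 × 0.1685 = 1.985 + 0.06217 = 2.047 mg/L.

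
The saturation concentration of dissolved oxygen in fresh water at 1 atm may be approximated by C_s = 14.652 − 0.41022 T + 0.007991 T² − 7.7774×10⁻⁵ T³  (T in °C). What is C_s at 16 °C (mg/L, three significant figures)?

C_s = 14.652 − 0.41022×16 + 0.007991×16² − 7.7774×10⁻⁵×16³ = 9.816 mg/L.

C_s ≈ 9.82 mg/L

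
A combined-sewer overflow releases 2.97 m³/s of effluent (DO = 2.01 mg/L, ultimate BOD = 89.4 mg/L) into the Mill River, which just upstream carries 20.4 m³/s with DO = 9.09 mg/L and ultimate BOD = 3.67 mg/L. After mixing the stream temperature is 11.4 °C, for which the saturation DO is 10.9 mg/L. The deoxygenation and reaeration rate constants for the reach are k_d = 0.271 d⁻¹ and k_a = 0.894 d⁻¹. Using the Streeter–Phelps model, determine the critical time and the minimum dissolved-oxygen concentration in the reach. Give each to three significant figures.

t_c ≈ 1.02 d; minimum DO ≈ 7.55 mg/L

Mixed DO = (20.4×9.09 + 2.97×2.01)/(20.4+2.97) = 191.4/23.37 = 8.190 mg/L.
Mixed L₀ = (20.4×3.67 + 2.97×89.4)/(23.37) = 340.4/23.37 = 14.57 mg/L.
Initial deficit D₀ = C_s − DO₀ = 10.9 − 8.190 = 2.710 mg/L.
t_c = (1/0.6230) ln[(0.894/0.271)(1 − 2.710×0.6230/(0.271×14.57))] = 1.605 × ln(1.888) = 1.020 d.
D_c = (0.271/0.894) × 14.57 × e^(−0.271×1.020) = 0.3031 × 14.57 × 0.7585 = 3.349 mg/L.
Minimum DO = 10.9 − 3.349 = 7.551 mg/L.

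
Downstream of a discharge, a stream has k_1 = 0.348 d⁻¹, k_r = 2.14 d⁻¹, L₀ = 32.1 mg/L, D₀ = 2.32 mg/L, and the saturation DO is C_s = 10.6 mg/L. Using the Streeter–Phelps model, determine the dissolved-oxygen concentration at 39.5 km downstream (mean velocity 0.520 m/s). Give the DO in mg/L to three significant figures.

DO ≈ 6.61 mg/L

Travel time t = x/v = 39.5 km / (0.520 m/s) = 39500 m / 0.520 m/s = 75960 s = 0.8792 d.
k_1 L₀/(k_r−k_1) = 0.348×32.1/(2.14−0.348) = 11.17/1.792 = 6.234 mg/L.
e^(−k_1 t) = e^(−0.348×0.8792) = 0.7364; e^(−k_r t) = e^(−2.14×0.8792) = 0.1524.
D = 6.234 × (0.7364 − 0.1524) + 2.32 × 0.1524 = 3.641 + 0.3535 = 3.994 mg/L.
DO = C_s − D = 10.6 − 3.994 = 6.606 mg/L.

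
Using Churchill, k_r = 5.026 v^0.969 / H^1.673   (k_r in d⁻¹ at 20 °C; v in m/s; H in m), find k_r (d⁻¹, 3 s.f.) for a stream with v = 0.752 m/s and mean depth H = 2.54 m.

k_r ≈ 0.802 d⁻¹

k_r = 5.026 × 0.752^0.969 / 2.54^1.673 = 5.026 × 0.7587 / 4.756 = 0.8017 d⁻¹.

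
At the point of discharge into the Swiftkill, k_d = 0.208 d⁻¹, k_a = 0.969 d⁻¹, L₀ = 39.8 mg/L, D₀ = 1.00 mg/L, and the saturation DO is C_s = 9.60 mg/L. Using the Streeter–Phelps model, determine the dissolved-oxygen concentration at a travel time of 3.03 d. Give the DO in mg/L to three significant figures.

DO ≈ 4.33 mg/L

k_d L₀/(k_a−k_d) = 0.208×39.8/(0.969−0.208) = 8.278/0.7610 = 10.88 mg/L.
e^(−k_d t) = e^(−0.208×3.030) = 0.5325; e^(−k_a t) = e^(−0.969×3.030) = 0.05307.
D = 10.88 × (0.5325 − 0.05307) + 1.00 × 0.05307 = 5.215 + 0.05307 = 5.268 mg/L.
DO = C_s − D = 9.60 − 5.268 = 4.332 mg/L.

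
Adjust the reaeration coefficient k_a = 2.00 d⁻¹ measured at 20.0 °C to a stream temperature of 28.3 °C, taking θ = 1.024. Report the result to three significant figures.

k_a(T₂) = k_a(T₁) · θ^(T₂−T₁) = 2.00 × 1.024^(28.3−20.0)
= 2.00 × 1.024^8.30 = 2.00 × 1.218 = 2.435 d⁻¹.

k_a ≈ 2.44 d⁻¹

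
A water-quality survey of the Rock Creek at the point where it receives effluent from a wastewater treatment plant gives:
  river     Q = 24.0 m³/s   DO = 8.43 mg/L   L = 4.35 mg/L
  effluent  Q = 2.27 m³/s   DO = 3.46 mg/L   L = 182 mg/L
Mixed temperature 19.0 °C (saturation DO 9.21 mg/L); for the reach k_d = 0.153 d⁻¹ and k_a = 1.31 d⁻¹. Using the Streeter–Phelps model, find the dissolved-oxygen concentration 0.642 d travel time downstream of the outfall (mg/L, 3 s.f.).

Mixed DO = (24.0×8.43 + 2.27×3.46)/(24.0+2.27) = 210.2/26.27 = 8.001 mg/L.
Mixed L₀ = (24.0×4.35 + 2.27×182)/(26.27) = 517.5/26.27 = 19.70 mg/L.
Initial deficit D₀ = C_s − DO₀ = 9.21 − 8.001 = 1.209 mg/L.
D(0.642) = [0.153×19.70/(1.31−0.153)](e^(−0.153×0.642) − e^(−1.31×0.642)) + 1.209 e^(−1.31×0.642)
= 2.605 × (0.9064 − 0.4313) + 1.209 × 0.4313 = 1.760 mg/L.
DO = 9.21 − 1.760 = 7.450 mg/L.

DO ≈ 7.45 mg/L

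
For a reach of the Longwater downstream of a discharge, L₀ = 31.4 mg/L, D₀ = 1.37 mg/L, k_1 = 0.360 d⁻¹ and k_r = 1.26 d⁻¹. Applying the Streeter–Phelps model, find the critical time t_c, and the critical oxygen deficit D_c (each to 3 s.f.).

t_c ≈ 1.26 d; D_c ≈ 5.69 mg/L

At the critical point dD/dt = 0, so k_1 L₀ e^(−k_1 t) = k_r D. Substituting D(t) from the Streeter–Phelps equation and solving for t gives
t_c = ln[(k_r/k_1)(1 − D₀(k_r−k_1)/(k_1 L₀))] / (k_r−k_1).
Here k_r−k_1 = 0.9000 d⁻¹ and 1 − D₀(k_r−k_1)/(k_1 L₀) = 1 − 1.37×0.9000/(0.360×31.4) = 0.8909, so
t_c = ln(3.500 × 0.8909) / 0.9000 = 1.137 / 0.9000 = 1.264 d.
L(t_c) = L₀ e^(−k_1 t_c) = 31.4 × 0.6345 = 19.92 mg/L, and at the critical point k_r D_c = k_1 L, so D_c = (0.360/1.26) × 19.92 = 5.692 mg/L.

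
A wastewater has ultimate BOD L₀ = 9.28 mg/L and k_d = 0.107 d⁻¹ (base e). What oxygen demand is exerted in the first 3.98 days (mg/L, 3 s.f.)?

y ≈ 3.22 mg/L

y_t = L₀(1 − e^(−k_d t)) = 9.28 × (1 − e^(−0.107×3.98))
= 9.28 × (1 − 0.6532) = 9.28 × 0.3468 = 3.218 mg/L.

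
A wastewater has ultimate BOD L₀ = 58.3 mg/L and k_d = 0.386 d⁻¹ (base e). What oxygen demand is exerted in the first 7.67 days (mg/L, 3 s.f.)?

y_t = L₀(1 − e^(−k_d t)) = 58.3 × (1 − e^(−0.386×7.67))
= 58.3 × (1 − 0.05179) = 58.3 × 0.9482 = 55.28 mg/L.

y ≈ 55.3 mg/L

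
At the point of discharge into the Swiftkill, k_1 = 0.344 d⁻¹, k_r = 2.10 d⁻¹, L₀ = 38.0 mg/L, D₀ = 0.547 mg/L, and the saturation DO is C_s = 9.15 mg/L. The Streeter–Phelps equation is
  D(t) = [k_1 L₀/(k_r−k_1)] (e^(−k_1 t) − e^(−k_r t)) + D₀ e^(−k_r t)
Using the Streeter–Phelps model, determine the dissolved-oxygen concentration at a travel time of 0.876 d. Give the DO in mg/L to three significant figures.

DO ≈ 4.74 mg/L

k_1 L₀/(k_r−k_1) = 0.344×38.0/(2.10−0.344) = 13.07/1.756 = 7.444 mg/L.
e^(−k_1 t) = e^(−0.344×0.8760) = 0.7398; e^(−k_r t) = e^(−2.10×0.8760) = 0.1589.
D = 7.444 × (0.7398 − 0.1589) + 0.547 × 0.1589 = 4.325 + 0.08691 = 4.412 mg/L.
DO = C_s − D = 9.15 − 4.412 = 4.738 mg/L.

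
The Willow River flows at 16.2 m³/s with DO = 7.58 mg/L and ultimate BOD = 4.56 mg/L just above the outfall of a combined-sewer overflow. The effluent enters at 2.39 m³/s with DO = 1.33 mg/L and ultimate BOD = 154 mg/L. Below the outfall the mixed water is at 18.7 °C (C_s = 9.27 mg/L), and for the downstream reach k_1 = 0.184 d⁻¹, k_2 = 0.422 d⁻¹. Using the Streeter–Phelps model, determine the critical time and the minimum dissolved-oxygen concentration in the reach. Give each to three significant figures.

t_c ≈ 2.88 d; minimum DO ≈ 3.16 mg/L

Mixed DO = (16.2×7.58 + 2.39×1.33)/(16.2+2.39) = 126.0/18.59 = 6.776 mg/L.
Mixed L₀ = (16.2×4.56 + 2.39×154)/(18.59) = 441.9/18.59 = 23.77 mg/L.
Initial deficit D₀ = C_s − DO₀ = 9.27 − 6.776 = 2.494 mg/L.
t_c = (1/0.2380) ln[(0.422/0.184)(1 − 2.494×0.2380/(0.184×23.77))] = 4.202 × ln(1.982) = 2.875 d.
D_c = (0.184/0.422) × 23.77 × e^(−0.184×2.875) = 0.4360 × 23.77 × 0.5892 = 6.107 mg/L.
Minimum DO = 9.27 − 6.107 = 3.163 mg/L.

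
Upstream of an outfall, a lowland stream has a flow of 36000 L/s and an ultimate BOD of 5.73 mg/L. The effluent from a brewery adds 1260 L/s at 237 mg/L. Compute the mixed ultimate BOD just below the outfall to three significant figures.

13.6 mg/L

Flow-weighted mixing: C = (Q_r C_r + Q_w C_w)/(Q_r + Q_w)
= (36000×5.73 + 1260×237)/(36000 + 1260) = 504900/37260 = 13.55 mg/L.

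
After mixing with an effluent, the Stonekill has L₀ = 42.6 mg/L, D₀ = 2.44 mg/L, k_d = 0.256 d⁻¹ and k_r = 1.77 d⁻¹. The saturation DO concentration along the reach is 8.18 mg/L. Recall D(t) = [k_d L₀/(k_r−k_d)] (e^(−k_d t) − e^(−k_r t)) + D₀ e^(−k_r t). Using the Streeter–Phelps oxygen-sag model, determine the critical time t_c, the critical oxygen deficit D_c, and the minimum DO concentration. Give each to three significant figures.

With k_r/k_d = 6.914 and 1 − D₀(k_r−k_d)/(k_d L₀) = 0.6613,
t_c = ln(6.914 × 0.6613) / (1.77 − 0.256) = ln(4.572) / 1.514 = 1.520/1.514 = 1.004 d.
L(t_c) = L₀ e^(−k_d t_c) = 42.6 × 0.7734 = 32.95 mg/L, and at the critical point k_r D_c = k_d L, so D_c = (0.256/1.77) × 32.95 = 4.765 mg/L.
Minimum DO = C_s − D_c = 8.18 − 4.765 = 3.415 mg/L.

t_c ≈ 1.00 d; D_c ≈ 4.76 mg/L; min DO ≈ 3.42 mg/L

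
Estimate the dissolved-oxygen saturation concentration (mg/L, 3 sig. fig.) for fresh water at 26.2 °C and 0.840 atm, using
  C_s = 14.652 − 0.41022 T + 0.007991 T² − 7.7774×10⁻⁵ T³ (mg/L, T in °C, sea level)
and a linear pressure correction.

At sea level: C_s = 14.652 − 0.41022×26.2 + 0.007991×26.2² − 7.7774×10⁻⁵×26.2³ = 7.991 mg/L.
Pressure correction: C_s' = 7.991 × 0.840 = 6.712 mg/L.

C_s ≈ 6.71 mg/L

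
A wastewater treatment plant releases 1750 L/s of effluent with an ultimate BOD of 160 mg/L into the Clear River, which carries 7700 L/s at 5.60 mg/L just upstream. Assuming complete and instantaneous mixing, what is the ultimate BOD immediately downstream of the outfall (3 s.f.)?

Flow-weighted mixing: C = (Q_r C_r + Q_w C_w)/(Q_r + Q_w)
= (7700×5.60 + 1750×160)/(7700 + 1750) = 323100/9450 = 34.19 mg/L.

34.2 mg/L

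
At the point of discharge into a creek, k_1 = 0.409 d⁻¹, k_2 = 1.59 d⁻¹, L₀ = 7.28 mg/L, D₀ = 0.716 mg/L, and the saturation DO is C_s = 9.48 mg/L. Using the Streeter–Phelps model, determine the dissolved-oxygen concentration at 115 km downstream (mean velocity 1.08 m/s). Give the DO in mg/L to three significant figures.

Travel time t = x/v = 115 km / (1.08 m/s) = 115000 m / 1.08 m/s = 106500 s = 1.232 d.
k_1 L₀/(k_2−k_1) = 0.409×7.28/(1.59−0.409) = 2.978/1.181 = 2.521 mg/L.
e^(−k_1 t) = e^(−0.409×1.232) = 0.6041; e^(−k_2 t) = e^(−1.59×1.232) = 0.1409.
D = 2.521 × (0.6041 − 0.1409) + 0.716 × 0.1409 = 1.168 + 0.1009 = 1.269 mg/L.
DO = C_s − D = 9.48 − 1.269 = 8.211 mg/L.

DO ≈ 8.21 mg/L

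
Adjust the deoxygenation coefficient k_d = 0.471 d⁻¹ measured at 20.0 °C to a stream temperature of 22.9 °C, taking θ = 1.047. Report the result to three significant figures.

k_d ≈ 0.538 d⁻¹

k_d(T₂) = k_d(T₁) · θ^(T₂−T₁) = 0.471 × 1.047^(22.9−20.0)
= 0.471 × 1.047^2.90 = 0.471 × 1.142 = 0.5381 d⁻¹.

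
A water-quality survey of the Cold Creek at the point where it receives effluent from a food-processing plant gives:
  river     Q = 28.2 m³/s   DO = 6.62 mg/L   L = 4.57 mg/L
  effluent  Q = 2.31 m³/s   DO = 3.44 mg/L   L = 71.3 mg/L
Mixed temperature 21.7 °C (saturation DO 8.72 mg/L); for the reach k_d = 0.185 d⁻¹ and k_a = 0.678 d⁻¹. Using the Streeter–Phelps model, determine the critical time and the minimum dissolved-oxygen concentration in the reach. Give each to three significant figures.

t_c ≈ 0.515 d; minimum DO ≈ 6.33 mg/L

Mixed DO = (28.2×6.62 + 2.31×3.44)/(28.2+2.31) = 194.6/30.51 = 6.379 mg/L.
Mixed L₀ = (28.2×4.57 + 2.31×71.3)/(30.51) = 293.6/30.51 = 9.622 mg/L.
Initial deficit D₀ = C_s − DO₀ = 8.72 − 6.379 = 2.341 mg/L.
t_c = (1/0.4930) ln[(0.678/0.185)(1 − 2.341×0.4930/(0.185×9.622))] = 2.028 × ln(1.289) = 0.5150 d.
D_c = (0.185/0.678) × 9.622 × e^(−0.185×0.5150) = 0.2729 × 9.622 × 0.9091 = 2.387 mg/L.
Minimum DO = 8.72 − 2.387 = 6.333 mg/L.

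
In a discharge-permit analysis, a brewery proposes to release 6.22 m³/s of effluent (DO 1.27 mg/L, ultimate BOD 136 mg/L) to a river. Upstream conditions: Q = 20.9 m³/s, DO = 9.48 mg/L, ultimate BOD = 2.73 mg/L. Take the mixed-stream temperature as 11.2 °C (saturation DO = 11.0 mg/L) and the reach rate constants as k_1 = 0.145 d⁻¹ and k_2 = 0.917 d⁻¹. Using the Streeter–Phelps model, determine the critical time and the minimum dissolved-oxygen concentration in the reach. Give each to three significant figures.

Mixed DO = (20.9×9.48 + 6.22×1.27)/(20.9+6.22) = 206.0/27.12 = 7.597 mg/L.
Mixed L₀ = (20.9×2.73 + 6.22×136)/(27.12) = 903.0/27.12 = 33.30 mg/L.
Initial deficit D₀ = C_s − DO₀ = 11.0 − 7.597 = 3.403 mg/L.
t_c = (1/0.7720) ln[(0.917/0.145)(1 − 3.403×0.7720/(0.145×33.30))] = 1.295 × ln(2.883) = 1.371 d.
D_c = (0.145/0.917) × 33.30 × e^(−0.145×1.371) = 0.1581 × 33.30 × 0.8197 = 4.315 mg/L.
Minimum DO = 11.0 − 4.315 = 6.685 mg/L.

t_c ≈ 1.37 d; minimum DO ≈ 6.68 mg/L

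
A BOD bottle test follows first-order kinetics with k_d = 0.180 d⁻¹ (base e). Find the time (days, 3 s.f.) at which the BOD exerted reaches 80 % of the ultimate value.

t ≈ 8.94 d

y/L₀ = 1 − e^(−k_d t) = 0.80 ⇒ e^(−k_d t) = 0.200
t = −ln(0.200) / 0.180 = 1.609 / 0.180 = 8.941 d.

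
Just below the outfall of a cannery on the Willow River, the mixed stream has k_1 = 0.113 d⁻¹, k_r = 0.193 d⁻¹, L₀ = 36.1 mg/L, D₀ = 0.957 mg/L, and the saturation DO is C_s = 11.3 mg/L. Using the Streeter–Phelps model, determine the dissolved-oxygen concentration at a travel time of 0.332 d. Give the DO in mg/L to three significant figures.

k_1 L₀/(k_r−k_1) = 0.113×36.1/(0.193−0.113) = 4.079/0.08000 = 50.99 mg/L.
e^(−k_1 t) = e^(−0.113×0.3320) = 0.9632; e^(−k_r t) = e^(−0.193×0.3320) = 0.9379.
D = 50.99 × (0.9632 − 0.9379) + 0.957 × 0.9379 = 1.287 + 0.8976 = 2.185 mg/L.
DO = C_s − D = 11.3 − 2.185 = 9.115 mg/L.

DO ≈ 9.12 mg/L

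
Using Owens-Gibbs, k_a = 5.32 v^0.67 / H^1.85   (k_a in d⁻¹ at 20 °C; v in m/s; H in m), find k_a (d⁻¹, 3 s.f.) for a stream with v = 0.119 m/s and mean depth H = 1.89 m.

k_a = 5.32 × 0.119^0.67 / 1.89^1.85 = 5.32 × 0.2402 / 3.247 = 0.3936 d⁻¹.

k_a ≈ 0.394 d⁻¹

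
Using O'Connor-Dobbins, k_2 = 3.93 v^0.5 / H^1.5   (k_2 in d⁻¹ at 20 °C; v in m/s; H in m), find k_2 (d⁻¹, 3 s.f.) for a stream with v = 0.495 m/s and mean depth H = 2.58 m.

k_2 = 3.93 × 0.495^0.5 / 2.58^1.5 = 3.93 × 0.7036 / 4.144 = 0.6672 d⁻¹.

k_2 ≈ 0.667 d⁻¹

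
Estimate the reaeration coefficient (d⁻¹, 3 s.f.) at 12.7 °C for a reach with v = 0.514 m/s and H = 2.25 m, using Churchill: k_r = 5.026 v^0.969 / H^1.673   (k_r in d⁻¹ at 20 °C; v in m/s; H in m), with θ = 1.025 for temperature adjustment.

k_r(20) = 5.026 × 0.514^0.969 / 2.25^1.673 = 5.026 × 0.5247 / 3.883 = 0.6791 d⁻¹.
k_r(12.7) = 0.6791 × 1.025^(12.7−20) = 0.6791 × 0.8351 = 0.5671 d⁻¹.

k_r ≈ 0.567 d⁻¹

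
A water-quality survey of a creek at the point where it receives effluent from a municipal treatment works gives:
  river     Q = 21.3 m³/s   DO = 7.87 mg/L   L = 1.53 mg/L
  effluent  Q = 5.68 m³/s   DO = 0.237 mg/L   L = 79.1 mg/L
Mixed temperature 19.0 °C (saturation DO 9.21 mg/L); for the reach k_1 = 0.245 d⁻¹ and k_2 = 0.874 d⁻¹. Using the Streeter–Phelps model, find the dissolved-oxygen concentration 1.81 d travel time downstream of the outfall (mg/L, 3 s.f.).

DO ≈ 5.57 mg/L

Mixed DO = (21.3×7.87 + 5.68×0.237)/(21.3+5.68) = 169.0/26.98 = 6.263 mg/L.
Mixed L₀ = (21.3×1.53 + 5.68×79.1)/(26.98) = 481.9/26.98 = 17.86 mg/L.
Initial deficit D₀ = C_s − DO₀ = 9.21 − 6.263 = 2.947 mg/L.
D(1.81) = [0.245×17.86/(0.874−0.245)](e^(−0.245×1.81) − e^(−0.874×1.81)) + 2.947 e^(−0.874×1.81)
= 6.957 × (0.6418 − 0.2056) + 2.947 × 0.2056 = 3.641 mg/L.
DO = 9.21 − 3.641 = 5.569 mg/L.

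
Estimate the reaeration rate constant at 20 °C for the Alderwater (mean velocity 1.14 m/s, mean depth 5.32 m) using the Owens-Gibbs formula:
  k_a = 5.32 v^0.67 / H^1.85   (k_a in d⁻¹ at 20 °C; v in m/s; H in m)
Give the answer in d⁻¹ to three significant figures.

k_a = 5.32 × 1.14^0.67 / 5.32^1.85 = 5.32 × 1.092 / 22.03 = 0.2637 d⁻¹.

k_a ≈ 0.264 d⁻¹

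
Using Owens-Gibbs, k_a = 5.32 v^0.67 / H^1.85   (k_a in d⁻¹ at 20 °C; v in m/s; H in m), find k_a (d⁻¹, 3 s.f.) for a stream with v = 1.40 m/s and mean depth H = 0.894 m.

k_a ≈ 8.20 d⁻¹

k_a = 5.32 × 1.40^0.67 / 0.894^1.85 = 5.32 × 1.253 / 0.8128 = 8.201 d⁻¹.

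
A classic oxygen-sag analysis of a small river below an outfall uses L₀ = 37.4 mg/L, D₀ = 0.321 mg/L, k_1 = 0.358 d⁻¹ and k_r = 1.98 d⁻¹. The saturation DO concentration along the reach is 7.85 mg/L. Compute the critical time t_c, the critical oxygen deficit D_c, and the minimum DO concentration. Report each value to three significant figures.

t_c ≈ 1.03 d; D_c ≈ 4.68 mg/L; min DO ≈ 3.17 mg/L

With k_r/k_1 = 5.531 and 1 − D₀(k_r−k_1)/(k_1 L₀) = 0.9611,
t_c = ln(5.531 × 0.9611) / (1.98 − 0.358) = ln(5.316) / 1.622 = 1.671/1.622 = 1.030 d.
L(t_c) = L₀ e^(−k_1 t_c) = 37.4 × 0.6916 = 25.87 mg/L, and at the critical point k_r D_c = k_1 L, so D_c = (0.358/1.98) × 25.87 = 4.677 mg/L.
Minimum DO = C_s − D_c = 7.85 − 4.677 = 3.173 mg/L.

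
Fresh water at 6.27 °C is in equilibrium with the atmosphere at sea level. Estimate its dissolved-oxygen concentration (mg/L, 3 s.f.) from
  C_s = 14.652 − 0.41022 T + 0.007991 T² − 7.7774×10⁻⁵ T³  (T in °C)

C_s = 14.652 − 0.41022×6.27 + 0.007991×6.27² − 7.7774×10⁻⁵×6.27³ = 12.37 mg/L.

C_s ≈ 12.4 mg/L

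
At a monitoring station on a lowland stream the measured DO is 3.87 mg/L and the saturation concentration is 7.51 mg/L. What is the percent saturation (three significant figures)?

% saturation = C/C_s × 100 = 3.87/7.51 × 100 = 51.5 %.

51.5 % saturation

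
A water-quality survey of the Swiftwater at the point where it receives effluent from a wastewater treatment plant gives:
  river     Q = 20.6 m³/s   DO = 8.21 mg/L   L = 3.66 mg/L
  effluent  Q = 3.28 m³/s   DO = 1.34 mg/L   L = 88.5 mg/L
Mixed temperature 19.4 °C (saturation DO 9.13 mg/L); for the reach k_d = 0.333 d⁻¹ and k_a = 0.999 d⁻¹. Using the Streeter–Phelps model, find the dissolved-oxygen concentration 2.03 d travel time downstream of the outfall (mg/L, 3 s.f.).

Mixed DO = (20.6×8.21 + 3.28×1.34)/(20.6+3.28) = 173.5/23.88 = 7.266 mg/L.
Mixed L₀ = (20.6×3.66 + 3.28×88.5)/(23.88) = 365.7/23.88 = 15.31 mg/L.
Initial deficit D₀ = C_s − DO₀ = 9.13 − 7.266 = 1.864 mg/L.
D(2.03) = [0.333×15.31/(0.999−0.333)](e^(−0.333×2.03) − e^(−0.999×2.03)) + 1.864 e^(−0.999×2.03)
= 7.657 × (0.5087 − 0.1316) + 1.864 × 0.1316 = 3.132 mg/L.
DO = 9.13 − 3.132 = 5.998 mg/L.

DO ≈ 6.00 mg/L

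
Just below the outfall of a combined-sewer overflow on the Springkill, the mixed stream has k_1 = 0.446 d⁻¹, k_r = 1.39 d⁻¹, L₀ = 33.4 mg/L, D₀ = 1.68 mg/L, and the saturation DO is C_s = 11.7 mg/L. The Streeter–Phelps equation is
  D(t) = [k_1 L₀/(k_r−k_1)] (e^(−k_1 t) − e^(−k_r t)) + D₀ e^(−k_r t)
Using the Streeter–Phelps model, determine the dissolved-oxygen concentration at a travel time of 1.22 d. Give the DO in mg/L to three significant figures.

k_1 L₀/(k_r−k_1) = 0.446×33.4/(1.39−0.446) = 14.90/0.9440 = 15.78 mg/L.
e^(−k_1 t) = e^(−0.446×1.220) = 0.5804; e^(−k_r t) = e^(−1.39×1.220) = 0.1835.
D = 15.78 × (0.5804 − 0.1835) + 1.68 × 0.1835 = 6.263 + 0.3082 = 6.571 mg/L.
DO = C_s − D = 11.7 − 6.571 = 5.129 mg/L.

DO ≈ 5.13 mg/L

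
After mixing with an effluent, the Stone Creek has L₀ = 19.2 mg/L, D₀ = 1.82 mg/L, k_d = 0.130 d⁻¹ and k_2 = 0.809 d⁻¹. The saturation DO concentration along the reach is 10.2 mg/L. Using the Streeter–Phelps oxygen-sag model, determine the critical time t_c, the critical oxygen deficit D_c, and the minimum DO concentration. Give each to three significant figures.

t_c ≈ 1.69 d; D_c ≈ 2.48 mg/L; min DO ≈ 7.72 mg/L

With k_2/k_d = 6.223 and 1 − D₀(k_2−k_d)/(k_d L₀) = 0.5049,
t_c = ln(6.223 × 0.5049) / (0.809 − 0.130) = ln(3.142) / 0.6790 = 1.145/0.6790 = 1.686 d.
D_c = (k_d/k_2) L₀ e^(−k_d t_c) = (0.130/0.809) × 19.2 × e^(−0.130×1.686) = 0.1607 × 19.2 × 0.8032 = 2.478 mg/L.
Minimum DO = C_s − D_c = 10.2 − 2.478 = 7.722 mg/L.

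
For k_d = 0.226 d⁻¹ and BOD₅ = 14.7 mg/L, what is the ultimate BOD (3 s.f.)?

L₀ ≈ 21.7 mg/L

BOD₅ = L₀(1 − e^(−5k_d)) ⇒ L₀ = BOD₅ / (1 − e^(−5×0.226))
= 14.7 / (1 − 0.3230) = 14.7 / 0.6770 = 21.71 mg/L.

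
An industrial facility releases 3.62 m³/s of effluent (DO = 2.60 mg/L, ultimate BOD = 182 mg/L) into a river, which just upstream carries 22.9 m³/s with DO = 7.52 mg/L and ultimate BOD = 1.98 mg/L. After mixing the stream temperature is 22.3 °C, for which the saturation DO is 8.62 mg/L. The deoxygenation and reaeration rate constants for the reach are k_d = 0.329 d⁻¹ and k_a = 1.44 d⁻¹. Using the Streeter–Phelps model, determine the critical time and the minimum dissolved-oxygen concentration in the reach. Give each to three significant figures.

Mixed DO = (22.9×7.52 + 3.62×2.60)/(22.9+3.62) = 181.6/26.52 = 6.848 mg/L.
Mixed L₀ = (22.9×1.98 + 3.62×182)/(26.52) = 704.2/26.52 = 26.55 mg/L.
Initial deficit D₀ = C_s − DO₀ = 8.62 − 6.848 = 1.772 mg/L.
t_c = (1/1.111) ln[(1.44/0.329)(1 − 1.772×1.111/(0.329×26.55))] = 0.9001 × ln(3.391) = 1.099 d.
D_c = (0.329/1.44) × 26.55 × e^(−0.329×1.099) = 0.2285 × 26.55 × 0.6966 = 4.226 mg/L.
Minimum DO = 8.62 − 4.226 = 4.394 mg/L.

t_c ≈ 1.10 d; minimum DO ≈ 4.39 mg/L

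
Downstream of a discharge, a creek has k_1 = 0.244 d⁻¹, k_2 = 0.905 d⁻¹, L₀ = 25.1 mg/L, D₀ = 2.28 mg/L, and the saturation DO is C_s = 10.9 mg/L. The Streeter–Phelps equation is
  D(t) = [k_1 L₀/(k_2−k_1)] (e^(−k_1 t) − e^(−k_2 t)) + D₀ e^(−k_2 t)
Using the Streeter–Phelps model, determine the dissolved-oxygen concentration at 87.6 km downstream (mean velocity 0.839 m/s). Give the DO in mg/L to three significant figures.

DO ≈ 6.34 mg/L

Travel time t = x/v = 87.6 km / (0.839 m/s) = 87600 m / 0.839 m/s = 104400 s = 1.208 d.
k_1 L₀/(k_2−k_1) = 0.244×25.1/(0.905−0.244) = 6.124/0.6610 = 9.265 mg/L.
e^(−k_1 t) = e^(−0.244×1.208) = 0.7446; e^(−k_2 t) = e^(−0.905×1.208) = 0.3350.
D = 9.265 × (0.7446 − 0.3350) + 2.28 × 0.3350 = 3.795 + 0.7638 = 4.559 mg/L.
DO = C_s − D = 10.9 − 4.559 = 6.341 mg/L.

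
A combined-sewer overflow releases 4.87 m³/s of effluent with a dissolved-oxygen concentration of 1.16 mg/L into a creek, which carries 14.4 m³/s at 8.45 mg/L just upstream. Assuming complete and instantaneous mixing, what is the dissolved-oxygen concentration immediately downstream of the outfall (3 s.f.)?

6.61 mg/L

Flow-weighted mixing: C = (Q_r C_r + Q_w C_w)/(Q_r + Q_w)
= (14.4×8.45 + 4.87×1.16)/(14.4 + 4.87) = 127.3/19.27 = 6.608 mg/L.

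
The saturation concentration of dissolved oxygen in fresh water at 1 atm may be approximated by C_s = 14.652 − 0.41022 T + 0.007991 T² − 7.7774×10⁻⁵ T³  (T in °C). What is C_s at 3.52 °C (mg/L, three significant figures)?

C_s = 14.652 − 0.41022×3.52 + 0.007991×3.52² − 7.7774×10⁻⁵×3.52³ = 13.30 mg/L.

C_s ≈ 13.3 mg/L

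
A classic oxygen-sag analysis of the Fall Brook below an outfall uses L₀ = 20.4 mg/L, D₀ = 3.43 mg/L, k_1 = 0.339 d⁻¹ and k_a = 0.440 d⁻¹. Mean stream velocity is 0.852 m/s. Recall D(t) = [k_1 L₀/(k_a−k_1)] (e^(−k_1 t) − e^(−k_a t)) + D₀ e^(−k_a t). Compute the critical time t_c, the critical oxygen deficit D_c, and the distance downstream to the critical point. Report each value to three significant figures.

t_c = [1/(k_a−k_1)] ln[(k_a/k_1)(1 − D₀(k_a−k_1)/(k_1 L₀))]
= [1/(0.440−0.339)] ln[(0.440/0.339)(1 − 3.43×0.1010/(0.339×20.4))]
= (1/0.1010) ln[1.298 × 0.9499] = 9.901 × ln(1.233) = 9.901 × 0.2094 = 2.073 d.
D_c = (k_1/k_a) L₀ e^(−k_1 t_c) = (0.339/0.440) × 20.4 × e^(−0.339×2.073) = 0.7705 × 20.4 × 0.4952 = 7.783 mg/L.
x_c = v t_c = 0.852 m/s × 2.073 d × 86400 s/d = 152600 m ≈ 153 km.

t_c ≈ 2.07 d; D_c ≈ 7.78 mg/L; x_c ≈ 153 km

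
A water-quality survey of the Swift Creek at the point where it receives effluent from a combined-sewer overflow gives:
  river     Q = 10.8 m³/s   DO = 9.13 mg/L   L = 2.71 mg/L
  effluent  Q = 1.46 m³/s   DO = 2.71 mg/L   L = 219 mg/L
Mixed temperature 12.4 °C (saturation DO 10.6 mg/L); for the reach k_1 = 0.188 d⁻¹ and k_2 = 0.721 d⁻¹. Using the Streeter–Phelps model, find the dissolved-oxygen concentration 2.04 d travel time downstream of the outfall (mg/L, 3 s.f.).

Mixed DO = (10.8×9.13 + 1.46×2.71)/(10.8+1.46) = 102.6/12.26 = 8.365 mg/L.
Mixed L₀ = (10.8×2.71 + 1.46×219)/(12.26) = 349.0/12.26 = 28.47 mg/L.
Initial deficit D₀ = C_s − DO₀ = 10.6 − 8.365 = 2.235 mg/L.
D(2.04) = [0.188×28.47/(0.721−0.188)](e^(−0.188×2.04) − e^(−0.721×2.04)) + 2.235 e^(−0.721×2.04)
= 10.04 × (0.6815 − 0.2297) + 2.235 × 0.2297 = 5.049 mg/L.
DO = 10.6 − 5.049 = 5.551 mg/L.

DO ≈ 5.55 mg/L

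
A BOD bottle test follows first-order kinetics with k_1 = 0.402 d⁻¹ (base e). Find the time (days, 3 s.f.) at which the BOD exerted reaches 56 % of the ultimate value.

y/L₀ = 1 − e^(−k_1 t) = 0.56 ⇒ e^(−k_1 t) = 0.440
t = −ln(0.440) / 0.402 = 0.8210 / 0.402 = 2.042 d.

t ≈ 2.04 d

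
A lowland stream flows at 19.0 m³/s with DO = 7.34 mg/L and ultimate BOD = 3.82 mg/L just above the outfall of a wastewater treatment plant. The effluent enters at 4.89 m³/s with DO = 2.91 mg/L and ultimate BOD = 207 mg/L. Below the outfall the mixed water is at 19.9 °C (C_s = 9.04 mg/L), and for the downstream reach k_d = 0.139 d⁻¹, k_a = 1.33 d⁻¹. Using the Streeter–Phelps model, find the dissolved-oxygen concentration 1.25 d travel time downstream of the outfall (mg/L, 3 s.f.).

DO ≈ 5.10 mg/L

Mixed DO = (19.0×7.34 + 4.89×2.91)/(19.0+4.89) = 153.7/23.89 = 6.433 mg/L.
Mixed L₀ = (19.0×3.82 + 4.89×207)/(23.89) = 1085/23.89 = 45.41 mg/L.
Initial deficit D₀ = C_s − DO₀ = 9.04 − 6.433 = 2.607 mg/L.
D(1.25) = [0.139×45.41/(1.33−0.139)](e^(−0.139×1.25) − e^(−1.33×1.25)) + 2.607 e^(−1.33×1.25)
= 5.300 × (0.8405 − 0.1897) + 2.607 × 0.1897 = 3.944 mg/L.
DO = 9.04 − 3.944 = 5.096 mg/L.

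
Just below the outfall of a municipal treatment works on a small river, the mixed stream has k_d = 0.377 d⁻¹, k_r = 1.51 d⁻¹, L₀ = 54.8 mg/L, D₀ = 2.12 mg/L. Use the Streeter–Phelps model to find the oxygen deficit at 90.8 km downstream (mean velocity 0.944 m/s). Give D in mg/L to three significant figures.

D ≈ 8.98 mg/L

Travel time t = x/v = 90.8 km / (0.944 m/s) = 90800 m / 0.944 m/s = 96190 s = 1.113 d.
k_d L₀/(k_r−k_d) = 0.377×54.8/(1.51−0.377) = 20.66/1.133 = 18.23 mg/L.
e^(−k_d t) = e^(−0.377×1.113) = 0.6572; e^(−k_r t) = e^(−1.51×1.113) = 0.1862.
D = 18.23 × (0.6572 − 0.1862) + 2.12 × 0.1862 = 8.590 + 0.3947 = 8.984 mg/L.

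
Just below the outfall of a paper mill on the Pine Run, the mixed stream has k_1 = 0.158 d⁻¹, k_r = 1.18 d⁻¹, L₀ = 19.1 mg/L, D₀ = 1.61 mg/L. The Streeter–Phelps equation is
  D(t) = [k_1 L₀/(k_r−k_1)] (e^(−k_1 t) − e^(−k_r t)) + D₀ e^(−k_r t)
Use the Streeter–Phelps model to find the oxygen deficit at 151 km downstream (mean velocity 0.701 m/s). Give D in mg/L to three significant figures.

Travel time t = x/v = 151 km / (0.701 m/s) = 151000 m / 0.701 m/s = 215400 s = 2.493 d.
k_1 L₀/(k_r−k_1) = 0.158×19.1/(1.18−0.158) = 3.018/1.022 = 2.953 mg/L.
e^(−k_1 t) = e^(−0.158×2.493) = 0.6744; e^(−k_r t) = e^(−1.18×2.493) = 0.05277.
D = 2.953 × (0.6744 − 0.05277) + 1.61 × 0.05277 = 1.836 + 0.08495 = 1.921 mg/L.

D ≈ 1.92 mg/L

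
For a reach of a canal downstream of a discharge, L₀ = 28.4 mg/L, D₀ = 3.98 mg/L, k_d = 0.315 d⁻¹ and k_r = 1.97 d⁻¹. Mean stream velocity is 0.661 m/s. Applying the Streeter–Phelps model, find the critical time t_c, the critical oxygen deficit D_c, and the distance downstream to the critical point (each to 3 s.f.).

With k_r/k_d = 6.254 and 1 − D₀(k_r−k_d)/(k_d L₀) = 0.2637,
t_c = ln(6.254 × 0.2637) / (1.97 − 0.315) = ln(1.649) / 1.655 = 0.5003/1.655 = 0.3023 d.
D_c = (k_d/k_r) L₀ e^(−k_d t_c) = (0.315/1.97) × 28.4 × e^(−0.315×0.3023) = 0.1599 × 28.4 × 0.9092 = 4.129 mg/L.
x_c = v t_c = 0.661 m/s × 0.3023 d × 86400 s/d = 17260 m ≈ 17.3 km.

t_c ≈ 0.302 d; D_c ≈ 4.13 mg/L; x_c ≈ 17.3 km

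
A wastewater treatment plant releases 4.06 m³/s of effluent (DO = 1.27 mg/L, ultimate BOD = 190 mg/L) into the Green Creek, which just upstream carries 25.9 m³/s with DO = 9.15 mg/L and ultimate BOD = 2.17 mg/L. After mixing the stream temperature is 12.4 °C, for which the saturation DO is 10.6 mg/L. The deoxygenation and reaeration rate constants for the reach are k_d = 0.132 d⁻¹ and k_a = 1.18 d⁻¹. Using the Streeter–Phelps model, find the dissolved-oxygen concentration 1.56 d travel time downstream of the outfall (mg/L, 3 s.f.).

DO ≈ 7.92 mg/L

Mixed DO = (25.9×9.15 + 4.06×1.27)/(25.9+4.06) = 242.1/29.96 = 8.082 mg/L.
Mixed L₀ = (25.9×2.17 + 4.06×190)/(29.96) = 827.6/29.96 = 27.62 mg/L.
Initial deficit D₀ = C_s − DO₀ = 10.6 − 8.082 = 2.518 mg/L.
D(1.56) = [0.132×27.62/(1.18−0.132)](e^(−0.132×1.56) − e^(−1.18×1.56)) + 2.518 e^(−1.18×1.56)
= 3.479 × (0.8139 − 0.1587) + 2.518 × 0.1587 = 2.679 mg/L.
DO = 10.6 − 2.679 = 7.921 mg/L.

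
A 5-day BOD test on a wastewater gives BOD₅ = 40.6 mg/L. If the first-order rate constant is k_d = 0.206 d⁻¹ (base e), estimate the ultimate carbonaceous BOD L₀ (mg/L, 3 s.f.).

L₀ ≈ 63.1 mg/L

BOD₅ = L₀(1 − e^(−5k_d)) ⇒ L₀ = BOD₅ / (1 − e^(−5×0.206))
= 40.6 / (1 − 0.3570) = 40.6 / 0.6430 = 63.14 mg/L.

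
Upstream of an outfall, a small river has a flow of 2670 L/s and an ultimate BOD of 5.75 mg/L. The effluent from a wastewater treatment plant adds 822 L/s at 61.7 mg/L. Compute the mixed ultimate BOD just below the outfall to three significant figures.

Flow-weighted mixing: C = (Q_r C_r + Q_w C_w)/(Q_r + Q_w)
= (2670×5.75 + 822×61.7)/(2670 + 822) = 66070/3492 = 18.92 mg/L.

18.9 mg/L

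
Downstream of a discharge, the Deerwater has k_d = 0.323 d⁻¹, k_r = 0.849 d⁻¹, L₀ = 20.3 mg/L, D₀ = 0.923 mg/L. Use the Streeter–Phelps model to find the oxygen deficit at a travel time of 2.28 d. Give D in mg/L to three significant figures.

D ≈ 4.30 mg/L

k_d L₀/(k_r−k_d) = 0.323×20.3/(0.849−0.323) = 6.557/0.5260 = 12.47 mg/L.
e^(−k_d t) = e^(−0.323×2.280) = 0.4788; e^(−k_r t) = e^(−0.849×2.280) = 0.1443.
D = 12.47 × (0.4788 − 0.1443) + 0.923 × 0.1443 = 4.170 + 0.1332 = 4.303 mg/L.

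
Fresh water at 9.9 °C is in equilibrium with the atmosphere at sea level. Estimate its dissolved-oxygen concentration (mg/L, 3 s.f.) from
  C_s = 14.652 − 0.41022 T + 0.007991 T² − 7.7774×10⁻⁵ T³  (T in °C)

C_s = 14.652 − 0.41022×9.9 + 0.007991×9.9² − 7.7774×10⁻⁵×9.9³ = 11.30 mg/L.

C_s ≈ 11.3 mg/L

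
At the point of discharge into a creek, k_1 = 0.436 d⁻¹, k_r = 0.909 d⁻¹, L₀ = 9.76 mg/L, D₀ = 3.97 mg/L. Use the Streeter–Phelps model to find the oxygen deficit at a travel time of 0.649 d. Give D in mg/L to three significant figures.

k_1 L₀/(k_r−k_1) = 0.436×9.76/(0.909−0.436) = 4.255/0.4730 = 8.997 mg/L.
e^(−k_1 t) = e^(−0.436×0.6490) = 0.7535; e^(−k_r t) = e^(−0.909×0.6490) = 0.5544.
D = 8.997 × (0.7535 − 0.5544) + 3.97 × 0.5544 = 1.792 + 2.201 = 3.993 mg/L.

D ≈ 3.99 mg/L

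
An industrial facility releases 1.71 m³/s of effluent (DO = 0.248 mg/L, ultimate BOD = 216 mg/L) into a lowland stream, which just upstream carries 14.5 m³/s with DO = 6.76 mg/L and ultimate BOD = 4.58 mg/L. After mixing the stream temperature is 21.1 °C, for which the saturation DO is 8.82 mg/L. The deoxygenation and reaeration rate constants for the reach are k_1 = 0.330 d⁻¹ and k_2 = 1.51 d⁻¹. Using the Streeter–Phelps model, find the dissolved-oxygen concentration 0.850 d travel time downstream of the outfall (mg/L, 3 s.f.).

DO ≈ 4.46 mg/L

Mixed DO = (14.5×6.76 + 1.71×0.248)/(14.5+1.71) = 98.44/16.21 = 6.073 mg/L.
Mixed L₀ = (14.5×4.58 + 1.71×216)/(16.21) = 435.8/16.21 = 26.88 mg/L.
Initial deficit D₀ = C_s − DO₀ = 8.82 − 6.073 = 2.747 mg/L.
D(0.850) = [0.330×26.88/(1.51−0.330)](e^(−0.330×0.850) − e^(−1.51×0.850)) + 2.747 e^(−1.51×0.850)
= 7.518 × (0.7554 − 0.2771) + 2.747 × 0.2771 = 4.357 mg/L.
DO = 8.82 − 4.357 = 4.463 mg/L.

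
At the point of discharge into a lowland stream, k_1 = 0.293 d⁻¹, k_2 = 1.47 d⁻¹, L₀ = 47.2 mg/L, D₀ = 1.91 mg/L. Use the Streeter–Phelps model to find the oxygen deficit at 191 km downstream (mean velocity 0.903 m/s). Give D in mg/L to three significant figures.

D ≈ 5.47 mg/L

Travel time t = x/v = 191 km / (0.903 m/s) = 191000 m / 0.903 m/s = 211500 s = 2.448 d.
k_1 L₀/(k_2−k_1) = 0.293×47.2/(1.47−0.293) = 13.83/1.177 = 11.75 mg/L.
e^(−k_1 t) = e^(−0.293×2.448) = 0.4881; e^(−k_2 t) = e^(−1.47×2.448) = 0.02736.
D = 11.75 × (0.4881 − 0.02736) + 1.91 × 0.02736 = 5.413 + 0.05225 = 5.466 mg/L.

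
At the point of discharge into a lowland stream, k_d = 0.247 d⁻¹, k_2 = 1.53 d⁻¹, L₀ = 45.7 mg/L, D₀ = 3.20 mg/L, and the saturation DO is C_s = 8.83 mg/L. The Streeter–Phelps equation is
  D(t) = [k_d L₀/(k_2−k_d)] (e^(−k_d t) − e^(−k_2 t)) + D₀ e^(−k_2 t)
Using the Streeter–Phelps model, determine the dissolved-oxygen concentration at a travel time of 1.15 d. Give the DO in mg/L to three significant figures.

k_d L₀/(k_2−k_d) = 0.247×45.7/(1.53−0.247) = 11.29/1.283 = 8.798 mg/L.
e^(−k_d t) = e^(−0.247×1.150) = 0.7527; e^(−k_2 t) = e^(−1.53×1.150) = 0.1721.
D = 8.798 × (0.7527 − 0.1721) + 3.20 × 0.1721 = 5.108 + 0.5508 = 5.659 mg/L.
DO = C_s − D = 8.83 − 5.659 = 3.171 mg/L.

DO ≈ 3.17 mg/L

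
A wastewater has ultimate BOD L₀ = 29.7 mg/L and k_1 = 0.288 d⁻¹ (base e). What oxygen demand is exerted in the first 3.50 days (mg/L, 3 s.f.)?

y_t = L₀(1 − e^(−k_1 t)) = 29.7 × (1 − e^(−0.288×3.50))
= 29.7 × (1 − 0.3649) = 29.7 × 0.6351 = 18.86 mg/L.

y ≈ 18.9 mg/L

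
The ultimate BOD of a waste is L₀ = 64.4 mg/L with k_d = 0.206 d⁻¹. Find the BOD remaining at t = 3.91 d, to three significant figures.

L ≈ 28.8 mg/L

L_t = L₀ e^(−k_d t) = 64.4 × e^(−0.206×3.91) = 64.4 × 0.4469 = 28.78 mg/L.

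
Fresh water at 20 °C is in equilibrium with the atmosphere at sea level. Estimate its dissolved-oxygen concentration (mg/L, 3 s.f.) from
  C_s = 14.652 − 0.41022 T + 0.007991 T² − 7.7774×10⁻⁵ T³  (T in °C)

C_s = 14.652 − 0.41022×20 + 0.007991×20² − 7.7774×10⁻⁵×20³ = 9.022 mg/L.

C_s ≈ 9.02 mg/L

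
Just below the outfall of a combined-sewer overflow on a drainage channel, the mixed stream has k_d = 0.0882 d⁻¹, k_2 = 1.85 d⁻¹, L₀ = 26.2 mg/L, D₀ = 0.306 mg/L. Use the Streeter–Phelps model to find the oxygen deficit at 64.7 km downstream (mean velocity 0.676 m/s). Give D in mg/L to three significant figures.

D ≈ 1.06 mg/L

Travel time t = x/v = 64.7 km / (0.676 m/s) = 64700 m / 0.676 m/s = 95710 s = 1.108 d.
k_d L₀/(k_2−k_d) = 0.0882×26.2/(1.85−0.0882) = 2.311/1.762 = 1.312 mg/L.
e^(−k_d t) = e^(−0.0882×1.108) = 0.9069; e^(−k_2 t) = e^(−1.85×1.108) = 0.1288.
D = 1.312 × (0.9069 − 0.1288) + 0.306 × 0.1288 = 1.021 + 0.03942 = 1.060 mg/L.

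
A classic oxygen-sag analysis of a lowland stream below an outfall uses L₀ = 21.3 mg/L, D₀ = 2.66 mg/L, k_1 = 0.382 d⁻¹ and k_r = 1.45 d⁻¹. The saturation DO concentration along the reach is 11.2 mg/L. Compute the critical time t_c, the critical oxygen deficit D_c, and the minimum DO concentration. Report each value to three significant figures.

At the critical point dD/dt = 0, so k_1 L₀ e^(−k_1 t) = k_r D. Substituting D(t) from the Streeter–Phelps equation and solving for t gives
t_c = ln[(k_r/k_1)(1 − D₀(k_r−k_1)/(k_1 L₀))] / (k_r−k_1).
Here k_r−k_1 = 1.068 d⁻¹ and 1 − D₀(k_r−k_1)/(k_1 L₀) = 1 − 2.66×1.068/(0.382×21.3) = 0.6509, so
t_c = ln(3.796 × 0.6509) / 1.068 = 0.9044 / 1.068 = 0.8468 d.
D_c = (k_1/k_r) L₀ e^(−k_1 t_c) = (0.382/1.45) × 21.3 × e^(−0.382×0.8468) = 0.2634 × 21.3 × 0.7236 = 4.061 mg/L.
Minimum DO = C_s − D_c = 11.2 − 4.061 = 7.139 mg/L.

t_c ≈ 0.847 d; D_c ≈ 4.06 mg/L; min DO ≈ 7.14 mg/L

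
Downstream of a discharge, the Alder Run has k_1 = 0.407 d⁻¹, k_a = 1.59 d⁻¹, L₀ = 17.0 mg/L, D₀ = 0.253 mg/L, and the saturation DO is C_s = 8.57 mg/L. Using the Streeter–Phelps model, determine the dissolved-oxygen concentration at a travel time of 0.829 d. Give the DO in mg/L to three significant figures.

k_1 L₀/(k_a−k_1) = 0.407×17.0/(1.59−0.407) = 6.919/1.183 = 5.849 mg/L.
e^(−k_1 t) = e^(−0.407×0.8290) = 0.7136; e^(−k_a t) = e^(−1.59×0.8290) = 0.2676.
D = 5.849 × (0.7136 − 0.2676) + 0.253 × 0.2676 = 2.608 + 0.06771 = 2.676 mg/L.
DO = C_s − D = 8.57 − 2.676 = 5.894 mg/L.

DO ≈ 5.89 mg/L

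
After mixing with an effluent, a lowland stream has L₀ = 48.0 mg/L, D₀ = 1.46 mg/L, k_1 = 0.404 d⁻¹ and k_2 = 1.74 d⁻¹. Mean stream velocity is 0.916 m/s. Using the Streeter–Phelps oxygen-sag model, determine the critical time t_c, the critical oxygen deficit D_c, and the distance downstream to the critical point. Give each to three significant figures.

t_c ≈ 1.01 d; D_c ≈ 7.40 mg/L; x_c ≈ 80.2 km

With k_2/k_1 = 4.307 and 1 − D₀(k_2−k_1)/(k_1 L₀) = 0.8994,
t_c = ln(4.307 × 0.8994) / (1.74 − 0.404) = ln(3.874) / 1.336 = 1.354/1.336 = 1.014 d.
D_c = (k_1/k_2) L₀ e^(−k_1 t_c) = (0.404/1.74) × 48.0 × e^(−0.404×1.014) = 0.2322 × 48.0 × 0.6640 = 7.400 mg/L.
x_c = v t_c = 0.916 m/s × 1.014 d × 86400 s/d = 80220 m ≈ 80.2 km.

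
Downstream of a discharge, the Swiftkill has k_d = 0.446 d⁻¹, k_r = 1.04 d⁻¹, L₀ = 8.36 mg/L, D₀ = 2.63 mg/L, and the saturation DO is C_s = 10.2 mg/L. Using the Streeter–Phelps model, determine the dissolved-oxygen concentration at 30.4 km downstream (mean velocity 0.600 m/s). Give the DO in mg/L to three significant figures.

DO ≈ 7.35 mg/L

Travel time t = x/v = 30.4 km / (0.600 m/s) = 30400 m / 0.600 m/s = 50670 s = 0.5864 d.
k_d L₀/(k_r−k_d) = 0.446×8.36/(1.04−0.446) = 3.729/0.5940 = 6.277 mg/L.
e^(−k_d t) = e^(−0.446×0.5864) = 0.7699; e^(−k_r t) = e^(−1.04×0.5864) = 0.5434.
D = 6.277 × (0.7699 − 0.5434) + 2.63 × 0.5434 = 1.421 + 1.429 = 2.851 mg/L.
DO = C_s − D = 10.2 − 2.851 = 7.349 mg/L.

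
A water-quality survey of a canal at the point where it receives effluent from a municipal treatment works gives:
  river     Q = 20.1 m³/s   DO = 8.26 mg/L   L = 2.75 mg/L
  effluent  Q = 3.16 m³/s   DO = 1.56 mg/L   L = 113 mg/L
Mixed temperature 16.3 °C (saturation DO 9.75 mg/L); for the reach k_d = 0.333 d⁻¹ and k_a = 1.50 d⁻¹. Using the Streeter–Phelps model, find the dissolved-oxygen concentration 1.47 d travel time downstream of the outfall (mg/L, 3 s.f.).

Mixed DO = (20.1×8.26 + 3.16×1.56)/(20.1+3.16) = 171.0/23.26 = 7.350 mg/L.
Mixed L₀ = (20.1×2.75 + 3.16×113)/(23.26) = 412.4/23.26 = 17.73 mg/L.
Initial deficit D₀ = C_s − DO₀ = 9.75 − 7.350 = 2.400 mg/L.
D(1.47) = [0.333×17.73/(1.50−0.333)](e^(−0.333×1.47) − e^(−1.50×1.47)) + 2.400 e^(−1.50×1.47)
= 5.059 × (0.6129 − 0.1103) + 2.400 × 0.1103 = 2.807 mg/L.
DO = 9.75 − 2.807 = 6.943 mg/L.

DO ≈ 6.94 mg/L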